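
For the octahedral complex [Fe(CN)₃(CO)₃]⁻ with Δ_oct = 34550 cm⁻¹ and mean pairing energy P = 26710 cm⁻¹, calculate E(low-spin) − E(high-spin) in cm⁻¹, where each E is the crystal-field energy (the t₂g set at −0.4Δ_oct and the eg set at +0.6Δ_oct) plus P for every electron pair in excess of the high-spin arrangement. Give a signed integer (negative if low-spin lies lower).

Ligand charges: 3×(-1) from CN⁻ and 3×(+0) from CO sum to -3; with overall charge -1, Fe is +2.
Fe²⁺: group 8, so d-count = 8 − 2 = 6.
High-spin: t₂g⁴ eg², CFSE = -0.4Δ_oct = -13820 cm⁻¹.
For low-spin the configuration is t₂g⁶ eg⁰: orbital energy -2.4 × 34550 = -82920 cm⁻¹, and 2 additional pairs relative to high-spin add 53420 cm⁻¹, giving -29500 cm⁻¹.
Thus E(LS) − E(HS) = -15680 cm⁻¹.

-15680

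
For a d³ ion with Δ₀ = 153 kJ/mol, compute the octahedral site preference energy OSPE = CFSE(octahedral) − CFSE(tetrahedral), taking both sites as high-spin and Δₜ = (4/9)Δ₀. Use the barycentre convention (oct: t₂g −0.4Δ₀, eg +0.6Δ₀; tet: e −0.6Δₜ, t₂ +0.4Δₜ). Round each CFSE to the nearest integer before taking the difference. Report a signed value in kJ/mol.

-130

Octahedral high-spin t2g^3 e_g^0: CFSE = -1.2 × 153 = -184 kJ/mol.
Tetrahedral: e^2 t2^1, CFSE = 2(−0.6) + 1(+0.4) = -0.8Δₜ = -0.8 × (4/9) × 153 = -54 kJ/mol.
OSPE = -184 − (-54) = -130 kJ/mol.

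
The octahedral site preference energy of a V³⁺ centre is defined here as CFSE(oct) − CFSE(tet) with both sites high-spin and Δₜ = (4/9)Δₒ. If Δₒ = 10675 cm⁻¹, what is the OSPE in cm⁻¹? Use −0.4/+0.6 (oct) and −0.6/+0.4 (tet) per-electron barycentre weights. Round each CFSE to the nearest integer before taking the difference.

-2847

V³⁺: group 5, so d-count = 5 − 3 = 2.
Octahedral high-spin t₂g² eg⁰: CFSE = -0.8 × 10675 = -8540 cm⁻¹.
Tetrahedral: e² t₂⁰, CFSE = 2(−0.6) + 0(+0.4) = -1.2Δₜ = -1.2 × (4/9) × 10675 = -5693 cm⁻¹.
OSPE = CFSE(oct) − CFSE(tet) = -8540 − (-5693) = -2847 cm⁻¹.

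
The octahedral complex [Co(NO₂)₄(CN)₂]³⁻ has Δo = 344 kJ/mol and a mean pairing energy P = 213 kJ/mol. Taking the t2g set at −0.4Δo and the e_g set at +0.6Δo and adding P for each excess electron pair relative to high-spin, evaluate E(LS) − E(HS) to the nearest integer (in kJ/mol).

Ligand charges: 4×(-1) from NO₂⁻ and 2×(-1) from CN⁻ sum to -6; with overall charge -3, Co is +3.
Co³⁺: group 9, so d-count = 9 − 3 = 6.
In the high-spin limit (t2g^4 e_g^2) the orbital term is -0.4Δo = -138 kJ/mol, with no excess pairing.
Low-spin t2g^6 e_g^0 gives -2.4Δo = -826 kJ/mol, but forming 2 extra pairs costs 2P = 426 kJ/mol, so E(LS) = -826 + 426 = -400 kJ/mol.
The difference is -400 − (-138) = -262 kJ/mol, so low-spin lies lower.

-262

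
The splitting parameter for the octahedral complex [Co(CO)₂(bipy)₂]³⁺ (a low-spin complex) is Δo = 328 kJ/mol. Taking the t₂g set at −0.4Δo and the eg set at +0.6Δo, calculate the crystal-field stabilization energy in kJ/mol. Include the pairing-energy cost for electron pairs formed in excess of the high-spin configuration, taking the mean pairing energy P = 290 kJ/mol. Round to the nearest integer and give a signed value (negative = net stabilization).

-207

Ligand charges: 2×(+0) from CO and 2×(+0) from bipy sum to +0; with overall charge +3, Co is +3.
Group 9 minus oxidation state +3 gives a d⁶ configuration for Co³⁺.
Electron filling gives t₂g⁶ eg⁰.
Orbital CFSE = 6(-0.4) + 0(0.6) = -2.4Δo = -2.4 × 328 = -787 kJ/mol.
High-spin d⁶ would be t₂g⁴ eg² with 1 pair; low-spin has 3, so 2 excess pairs cost +2P = +580 kJ/mol.
Net CFSE = -787 + 580 = -207 kJ/mol.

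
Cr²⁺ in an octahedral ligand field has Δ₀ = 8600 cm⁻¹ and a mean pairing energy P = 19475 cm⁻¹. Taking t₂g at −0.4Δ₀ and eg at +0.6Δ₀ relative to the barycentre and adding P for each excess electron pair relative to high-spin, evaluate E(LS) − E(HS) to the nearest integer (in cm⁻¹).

10875

Cr is in group 6, so Cr²⁺ is d⁴ (6 − 2 = 4).
In the high-spin limit (t₂g³ eg¹) the orbital term is -0.6Δ₀ = -5160 cm⁻¹, with no excess pairing.
For low-spin the configuration is t₂g⁴ eg⁰: orbital energy -1.6 × 8600 = -13760 cm⁻¹, and 1 additional pair relative to high-spin adds 19475 cm⁻¹, giving 5715 cm⁻¹.
E(LS) − E(HS) = 5715 − (-5160) = 10875 cm⁻¹.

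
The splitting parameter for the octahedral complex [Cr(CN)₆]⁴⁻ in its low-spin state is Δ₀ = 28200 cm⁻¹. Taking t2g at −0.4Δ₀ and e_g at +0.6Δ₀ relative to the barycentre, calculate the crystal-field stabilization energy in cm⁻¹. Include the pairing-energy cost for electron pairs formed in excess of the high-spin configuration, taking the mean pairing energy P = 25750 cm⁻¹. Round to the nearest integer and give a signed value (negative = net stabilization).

-19370

Each CN⁻ contributes -1; 6 × (-1) = -6. With overall charge -4, Cr is in the +2 oxidation state.
Cr sits in group 6; removing 2 electrons leaves Cr²⁺ with 6 − 2 = 4 d electrons.
The d⁴ electrons fill as t2g^4 e_g^0.
Orbital CFSE = 4(-0.4) + 0(0.6) = -1.6Δ₀ = -1.6 × 28200 = -45120 cm⁻¹.
Relative to high-spin t2g^3 e_g^1 (0 paired), the low-spin configuration has 1 additional pair, contributing +1 × 25750 = +25750 cm⁻¹.
Net CFSE = -45120 + 25750 = -19370 cm⁻¹.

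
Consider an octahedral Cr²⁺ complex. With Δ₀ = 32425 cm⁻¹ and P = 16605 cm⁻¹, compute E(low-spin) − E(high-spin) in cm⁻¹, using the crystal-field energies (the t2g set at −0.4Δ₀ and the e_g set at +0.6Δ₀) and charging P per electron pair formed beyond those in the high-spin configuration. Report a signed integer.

Cr sits in group 6; removing 2 electrons leaves Cr²⁺ with 6 − 2 = 4 d electrons.
High-spin d⁴ fills as t2g^3 e_g^1 with CFSE 3(−0.4) + 1(+0.6) = -0.6Δ₀ = -19455 cm⁻¹.
For low-spin the configuration is t2g^4 e_g^0: orbital energy -1.6 × 32425 = -51880 cm⁻¹, and 1 additional pair relative to high-spin adds 16605 cm⁻¹, giving -35275 cm⁻¹.
E(LS) − E(HS) = -35275 − (-19455) = -15820 cm⁻¹.

-15820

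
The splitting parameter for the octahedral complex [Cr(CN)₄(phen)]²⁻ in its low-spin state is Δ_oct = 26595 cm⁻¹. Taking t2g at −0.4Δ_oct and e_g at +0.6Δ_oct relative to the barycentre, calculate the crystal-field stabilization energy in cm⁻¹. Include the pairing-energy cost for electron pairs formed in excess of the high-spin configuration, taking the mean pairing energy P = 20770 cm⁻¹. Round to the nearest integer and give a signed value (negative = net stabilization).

Ligand charges: 4×(-1) from CN⁻ and 1×(+0) from phen sum to -4; with overall charge -2, Cr is +2.
Cr sits in group 6; removing 2 electrons leaves Cr²⁺ with 6 − 2 = 4 d electrons.
Electron filling gives t2g^4 e_g^0.
Orbital CFSE = 4(-0.4) + 0(0.6) = -1.6Δ_oct = -1.6 × 26595 = -42552 cm⁻¹.
Pairing penalty: 1 pair vs 0 in the high-spin reference → 1 extra × P = 20770 cm⁻¹.
Net CFSE = -42552 + 20770 = -21782 cm⁻¹.

-21782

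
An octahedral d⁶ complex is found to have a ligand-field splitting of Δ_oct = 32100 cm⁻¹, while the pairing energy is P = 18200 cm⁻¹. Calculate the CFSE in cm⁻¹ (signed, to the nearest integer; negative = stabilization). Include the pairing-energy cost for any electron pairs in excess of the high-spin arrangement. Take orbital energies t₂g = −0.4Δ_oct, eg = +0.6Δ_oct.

-40640

Δ_oct > P, so pairing is preferred: the ground state is low-spin.
Configuration: t₂g⁶ eg⁰.
Orbital CFSE = -2.4Δ_oct = -2.4 × 32100 = -77040 cm⁻¹.
Excess pairs vs high-spin: 3 − 1 = 2; pairing cost = +36400 cm⁻¹.
Net CFSE = -77040 + 36400 = -40640 cm⁻¹.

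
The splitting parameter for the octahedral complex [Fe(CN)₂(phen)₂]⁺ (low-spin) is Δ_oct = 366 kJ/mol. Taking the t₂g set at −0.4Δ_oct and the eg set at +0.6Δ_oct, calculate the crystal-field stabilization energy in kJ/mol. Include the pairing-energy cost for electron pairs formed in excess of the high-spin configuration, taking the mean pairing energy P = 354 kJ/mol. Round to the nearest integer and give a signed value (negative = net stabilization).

Ligand charges: 2×(-1) from CN⁻ and 2×(+0) from phen sum to -2; with overall charge +1, Fe is +3.
Fe³⁺: group 8, so d-count = 8 − 3 = 5.
The d⁵ electrons fill as t₂g⁵ eg⁰.
Orbital CFSE = 5(-0.4) + 0(0.6) = -2.0Δ_oct = -2.0 × 366 = -732 kJ/mol.
Relative to high-spin t₂g³ eg² (0 paired), the low-spin configuration has 2 additional pairs, contributing +2 × 354 = +708 kJ/mol.
Combining: -732 + 708 = -24 kJ/mol.

-24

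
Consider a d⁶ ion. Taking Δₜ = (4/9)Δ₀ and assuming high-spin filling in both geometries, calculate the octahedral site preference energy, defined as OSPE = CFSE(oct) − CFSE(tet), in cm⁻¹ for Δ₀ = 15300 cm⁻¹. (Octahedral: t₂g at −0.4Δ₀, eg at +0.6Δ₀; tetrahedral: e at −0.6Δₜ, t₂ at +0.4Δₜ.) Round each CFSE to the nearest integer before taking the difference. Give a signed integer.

-2040

Octahedral high-spin t2g^4 e_g^2: CFSE = -0.4 × 15300 = -6120 cm⁻¹.
In a tetrahedral site the filling is e^3 t2^3: CFSE(tet) = -0.6Δₜ = -0.6 × (4/9)(15300) = -4080 cm⁻¹.
OSPE = -6120 − (-4080) = -2040 cm⁻¹.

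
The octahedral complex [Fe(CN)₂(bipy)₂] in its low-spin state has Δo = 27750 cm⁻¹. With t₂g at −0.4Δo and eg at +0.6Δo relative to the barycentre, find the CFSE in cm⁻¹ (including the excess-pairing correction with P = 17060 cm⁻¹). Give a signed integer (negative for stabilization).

-32480

Ligand charges: 2×(-1) from CN⁻ and 2×(+0) from bipy sum to -2; with overall charge +0, Fe is +2.
Fe is in group 8, so Fe²⁺ is d⁶ (8 − 2 = 6).
Electron filling gives t₂g⁶ eg⁰.
CFSE(orbital) = 6×(-0.4Δo) + 0×(0.6Δo) = -2.4Δo; with Δo = 27750 cm⁻¹ that is -66600 cm⁻¹.
Pairing penalty: 3 pairs vs 1 in the high-spin reference → 2 extra × P = 34120 cm⁻¹.
Combining: -66600 + 34120 = -32480 cm⁻¹.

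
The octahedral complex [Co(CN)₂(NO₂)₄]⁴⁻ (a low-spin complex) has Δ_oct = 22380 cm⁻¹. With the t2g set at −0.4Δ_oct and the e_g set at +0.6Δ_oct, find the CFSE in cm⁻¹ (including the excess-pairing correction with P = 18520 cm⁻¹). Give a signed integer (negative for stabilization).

-21764

Ligand charges: 2×(-1) from CN⁻ and 4×(-1) from NO₂⁻ sum to -6; with overall charge -4, Co is +2.
Group 9 minus oxidation state +2 gives a d⁷ configuration for Co²⁺.
The d⁷ electrons fill as t2g^6 e_g^1.
Orbital CFSE = 6(-0.4) + 1(0.6) = -1.8Δ_oct = -1.8 × 22380 = -40284 cm⁻¹.
High-spin d⁷ would be t2g^5 e_g^2 with 2 pairs; low-spin has 3, so 1 excess pair costs +1P = +18520 cm⁻¹.
Net CFSE = -40284 + 18520 = -21764 cm⁻¹.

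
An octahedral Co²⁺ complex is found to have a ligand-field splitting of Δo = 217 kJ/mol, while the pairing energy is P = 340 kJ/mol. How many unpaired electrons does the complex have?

Co is in group 9, so Co²⁺ is d⁷ (9 − 2 = 7).
Here Δo < P (217 < 340), so the high-spin state is favoured.
That gives t₂g⁵ eg².
Unpaired electrons: 3.

3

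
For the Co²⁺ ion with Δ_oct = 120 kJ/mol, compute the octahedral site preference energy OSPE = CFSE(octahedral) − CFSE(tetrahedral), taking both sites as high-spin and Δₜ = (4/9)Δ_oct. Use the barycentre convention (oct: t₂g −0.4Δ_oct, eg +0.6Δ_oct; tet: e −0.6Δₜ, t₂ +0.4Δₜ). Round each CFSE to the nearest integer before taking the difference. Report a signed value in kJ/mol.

Co is in group 9, so Co²⁺ is d⁷ (9 − 2 = 7).
In an octahedral site d⁷ (HS) is t₂g⁵ eg², giving CFSE(oct) = -0.8Δ_oct = -96 kJ/mol.
In a tetrahedral site the filling is e⁴ t₂³: CFSE(tet) = -1.2Δₜ = -1.2 × (4/9)(120) = -64 kJ/mol.
OSPE = -96 − (-64) = -32 kJ/mol.

-32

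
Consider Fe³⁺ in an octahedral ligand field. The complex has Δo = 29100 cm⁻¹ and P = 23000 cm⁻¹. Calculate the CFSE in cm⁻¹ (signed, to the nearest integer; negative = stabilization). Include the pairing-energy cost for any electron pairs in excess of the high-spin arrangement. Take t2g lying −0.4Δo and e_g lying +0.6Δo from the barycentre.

Group 8 minus oxidation state +3 gives a d⁵ configuration for Fe³⁺.
Δo > P, so pairing is preferred: the ground state is low-spin.
Filling d⁵ accordingly: t2g^5 e_g^0.
Orbital CFSE = -2.0Δo = -2.0 × 29100 = -58200 cm⁻¹.
Excess pairs vs high-spin: 2 − 0 = 2; pairing cost = +46000 cm⁻¹.
Net CFSE = -58200 + 46000 = -12200 cm⁻¹.

-12200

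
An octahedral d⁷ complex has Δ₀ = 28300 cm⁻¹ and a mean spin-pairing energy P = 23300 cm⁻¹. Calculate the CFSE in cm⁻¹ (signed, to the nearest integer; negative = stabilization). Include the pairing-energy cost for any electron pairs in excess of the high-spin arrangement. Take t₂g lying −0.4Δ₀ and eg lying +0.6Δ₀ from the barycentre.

-27640

Here Δ₀ > P (28300 > 23300), so the low-spin state is favoured.
That gives t₂g⁶ eg¹.
Orbital CFSE = -1.8Δ₀ = -1.8 × 28300 = -50940 cm⁻¹.
Excess pairs vs high-spin: 3 − 2 = 1; pairing cost = +23300 cm⁻¹.
Net CFSE = -50940 + 23300 = -27640 cm⁻¹.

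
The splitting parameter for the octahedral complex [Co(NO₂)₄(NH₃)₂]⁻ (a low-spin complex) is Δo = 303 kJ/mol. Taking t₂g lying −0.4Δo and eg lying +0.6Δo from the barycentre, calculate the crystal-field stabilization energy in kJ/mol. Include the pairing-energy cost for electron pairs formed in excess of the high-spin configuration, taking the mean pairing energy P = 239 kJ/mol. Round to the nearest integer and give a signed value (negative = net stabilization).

Ligand charges: 4×(-1) from NO₂⁻ and 2×(+0) from NH₃ sum to -4; with overall charge -1, Co is +3.
Co is in group 9, so Co³⁺ is d⁶ (9 − 3 = 6).
The d⁶ electrons fill as t₂g⁶ eg⁰.
The orbital stabilization is -2.4Δo = -2.4 × 303 = -727 kJ/mol.
Pairing penalty: 3 pairs vs 1 in the high-spin reference → 2 extra × P = 478 kJ/mol.
Overall CFSE = -727 + 478 = -249 kJ/mol.

-249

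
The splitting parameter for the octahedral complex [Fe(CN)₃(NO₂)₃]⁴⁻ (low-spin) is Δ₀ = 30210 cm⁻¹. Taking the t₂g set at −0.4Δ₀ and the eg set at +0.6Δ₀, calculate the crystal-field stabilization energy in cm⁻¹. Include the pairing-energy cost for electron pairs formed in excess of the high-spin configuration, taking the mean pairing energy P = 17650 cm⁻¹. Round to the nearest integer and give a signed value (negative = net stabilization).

-37204

Ligand charges: 3×(-1) from CN⁻ and 3×(-1) from NO₂⁻ sum to -6; with overall charge -4, Fe is +2.
Fe is in group 8, so Fe²⁺ is d⁶ (8 − 2 = 6).
Electron filling gives t₂g⁶ eg⁰.
CFSE(orbital) = 6×(-0.4Δ₀) + 0×(0.6Δ₀) = -2.4Δ₀; with Δ₀ = 30210 cm⁻¹ that is -72504 cm⁻¹.
Pairing penalty: 3 pairs vs 1 in the high-spin reference → 2 extra × P = 35300 cm⁻¹.
Combining: -72504 + 35300 = -37204 cm⁻¹.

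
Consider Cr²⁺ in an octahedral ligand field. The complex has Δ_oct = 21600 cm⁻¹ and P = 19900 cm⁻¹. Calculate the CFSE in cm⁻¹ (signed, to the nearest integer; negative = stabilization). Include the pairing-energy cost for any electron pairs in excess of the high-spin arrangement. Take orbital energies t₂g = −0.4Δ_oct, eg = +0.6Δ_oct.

Group 6 minus oxidation state +2 gives a d⁴ configuration for Cr²⁺.
Δ_oct > P, so pairing is preferred: the ground state is low-spin.
That gives t₂g⁴ eg⁰.
Orbital CFSE = -1.6Δ_oct = -1.6 × 21600 = -34560 cm⁻¹.
Excess pairs vs high-spin: 1 − 0 = 1; pairing cost = +19900 cm⁻¹.
Net CFSE = -34560 + 19900 = -14660 cm⁻¹.

-14660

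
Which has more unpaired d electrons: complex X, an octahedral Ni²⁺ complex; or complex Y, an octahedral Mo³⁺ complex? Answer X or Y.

X: Ni²⁺: group 10, so d-count = 10 − 2 = 8; t₂g⁶ eg² → 2 unpaired.
Y: Mo sits in group 6; removing 3 electrons leaves Mo³⁺ with 6 − 3 = 3 d electrons; t2g^3 e_g^0 → 3 unpaired.
So Y has more unpaired electrons.

Y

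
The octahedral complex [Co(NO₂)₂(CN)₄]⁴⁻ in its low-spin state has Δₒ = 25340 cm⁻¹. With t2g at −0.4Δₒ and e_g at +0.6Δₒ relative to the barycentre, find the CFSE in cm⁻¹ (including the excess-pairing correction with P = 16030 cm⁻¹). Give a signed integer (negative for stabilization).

-29582

Ligand charges: 2×(-1) from NO₂⁻ and 4×(-1) from CN⁻ sum to -6; with overall charge -4, Co is +2.
Co sits in group 9; removing 2 electrons leaves Co²⁺ with 9 − 2 = 7 d electrons.
Configuration: t2g^6 e_g^1.
The orbital stabilization is -1.8Δₒ = -1.8 × 25340 = -45612 cm⁻¹.
Relative to high-spin t2g^5 e_g^2 (2 paired), the low-spin configuration has 1 additional pair, contributing +1 × 16030 = +16030 cm⁻¹.
Overall CFSE = -45612 + 16030 = -29582 cm⁻¹.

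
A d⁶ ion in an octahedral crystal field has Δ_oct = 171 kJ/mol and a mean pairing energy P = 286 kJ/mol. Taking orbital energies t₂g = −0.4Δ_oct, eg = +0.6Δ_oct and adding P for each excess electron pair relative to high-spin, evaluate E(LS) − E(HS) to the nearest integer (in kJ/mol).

230

In the high-spin limit (t₂g⁴ eg²) the orbital term is -0.4Δ_oct = -68 kJ/mol, with no excess pairing.
Low-spin: t₂g⁶ eg⁰, orbital CFSE = -2.4Δ_oct = -410 kJ/mol; plus 2 excess pairs × P = +572 kJ/mol; total 162 kJ/mol.
Thus E(LS) − E(HS) = 230 kJ/mol.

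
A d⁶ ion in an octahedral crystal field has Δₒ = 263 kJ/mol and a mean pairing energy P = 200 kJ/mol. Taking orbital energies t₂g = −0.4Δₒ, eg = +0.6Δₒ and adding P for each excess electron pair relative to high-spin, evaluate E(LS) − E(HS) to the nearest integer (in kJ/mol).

-126

In the high-spin limit (t₂g⁴ eg²) the orbital term is -0.4Δₒ = -105 kJ/mol, with no excess pairing.
Low-spin t₂g⁶ eg⁰ gives -2.4Δₒ = -631 kJ/mol, but forming 2 extra pairs costs 2P = 400 kJ/mol, so E(LS) = -631 + 400 = -231 kJ/mol.
E(LS) − E(HS) = -231 − (-105) = -126 kJ/mol.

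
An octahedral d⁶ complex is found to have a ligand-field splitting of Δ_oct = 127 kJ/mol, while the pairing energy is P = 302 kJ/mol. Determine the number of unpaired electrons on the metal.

4

With Δ_oct < P the complex is high-spin.
That gives t2g^4 e_g^2.
Unpaired electrons: 4.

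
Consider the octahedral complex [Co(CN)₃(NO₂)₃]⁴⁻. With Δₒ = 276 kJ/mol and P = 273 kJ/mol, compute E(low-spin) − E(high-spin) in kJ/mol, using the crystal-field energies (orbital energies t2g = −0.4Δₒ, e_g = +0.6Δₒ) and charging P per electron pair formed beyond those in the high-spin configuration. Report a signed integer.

-3

Ligand charges: 3×(-1) from CN⁻ and 3×(-1) from NO₂⁻ sum to -6; with overall charge -4, Co is +2.
Co sits in group 9; removing 2 electrons leaves Co²⁺ with 9 − 2 = 7 d electrons.
High-spin d⁷ fills as t2g^5 e_g^2 with CFSE 5(−0.4) + 2(+0.6) = -0.8Δₒ = -221 kJ/mol.
Low-spin t2g^6 e_g^1 gives -1.8Δₒ = -497 kJ/mol, but forming 1 extra pair costs 1P = 273 kJ/mol, so E(LS) = -497 + 273 = -224 kJ/mol.
Thus E(LS) − E(HS) = -3 kJ/mol.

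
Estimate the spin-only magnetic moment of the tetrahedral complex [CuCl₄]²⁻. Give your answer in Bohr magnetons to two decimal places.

1.73 Bohr magnetons

Each Cl⁻ contributes -1; 4 × (-1) = -4. With overall charge -2, Cu is in the +2 oxidation state.
Group 11 minus oxidation state +2 gives a d⁹ configuration for Cu²⁺.
Tetrahedral splitting is small, so the complex is high-spin.
Configuration: e⁴ t₂⁵ → 1 unpaired electron.
μ(spin-only) = √[1(1+2)] = √3 ≈ 1.73 Bohr magnetons.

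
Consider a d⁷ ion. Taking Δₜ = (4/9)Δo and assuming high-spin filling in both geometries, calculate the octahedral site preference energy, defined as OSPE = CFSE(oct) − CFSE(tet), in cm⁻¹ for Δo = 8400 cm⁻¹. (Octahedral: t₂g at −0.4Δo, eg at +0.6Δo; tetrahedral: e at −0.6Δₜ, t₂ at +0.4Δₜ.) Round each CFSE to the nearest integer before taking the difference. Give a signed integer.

-2240

Octahedral high-spin t₂g⁵ eg²: CFSE = -0.8 × 8400 = -6720 cm⁻¹.
In a tetrahedral site the filling is e⁴ t₂³: CFSE(tet) = -1.2Δₜ = -1.2 × (4/9)(8400) = -4480 cm⁻¹.
OSPE = CFSE(oct) − CFSE(tet) = -6720 − (-4480) = -2240 cm⁻¹.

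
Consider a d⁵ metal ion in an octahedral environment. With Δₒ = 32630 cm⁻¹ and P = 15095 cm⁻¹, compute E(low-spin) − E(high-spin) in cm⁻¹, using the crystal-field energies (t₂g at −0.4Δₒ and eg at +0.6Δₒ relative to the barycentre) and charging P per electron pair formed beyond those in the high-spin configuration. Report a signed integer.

High-spin d⁵ fills as t₂g³ eg² with CFSE 3(−0.4) + 2(+0.6) = 0.0Δₒ = 0 cm⁻¹.
For low-spin the configuration is t₂g⁵ eg⁰: orbital energy -2.0 × 32630 = -65260 cm⁻¹, and 2 additional pairs relative to high-spin add 30190 cm⁻¹, giving -35070 cm⁻¹.
E(LS) − E(HS) = -35070 − (0) = -35070 cm⁻¹.

-35070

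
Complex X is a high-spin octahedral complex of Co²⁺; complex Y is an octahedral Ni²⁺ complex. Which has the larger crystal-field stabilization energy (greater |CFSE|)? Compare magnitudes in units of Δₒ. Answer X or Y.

Y

X: Group 9 minus oxidation state +2 gives a d⁷ configuration for Co²⁺; t2g^5 e_g^2, CFSE = -0.8Δₒ.
Y: Group 10 minus oxidation state +2 gives a d⁸ configuration for Ni²⁺; For octahedral d⁸ the high- and low-spin configurations coincide; t2g^6 e_g^2, CFSE = -1.2Δₒ.
So Y has the larger |CFSE|.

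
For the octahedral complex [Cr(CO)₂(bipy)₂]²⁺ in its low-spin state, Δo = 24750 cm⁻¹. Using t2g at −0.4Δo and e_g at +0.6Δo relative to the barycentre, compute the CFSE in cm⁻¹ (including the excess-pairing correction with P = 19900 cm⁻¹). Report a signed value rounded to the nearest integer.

Ligand charges: 2×(+0) from CO and 2×(+0) from bipy sum to +0; with overall charge +2, Cr is +2.
Cr is in group 6, so Cr²⁺ is d⁴ (6 − 2 = 4).
The d⁴ electrons fill as t2g^4 e_g^0.
CFSE(orbital) = 4×(-0.4Δo) + 0×(0.6Δo) = -1.6Δo; with Δo = 24750 cm⁻¹ that is -39600 cm⁻¹.
High-spin d⁴ would be t2g^3 e_g^1 with 0 pairs; low-spin has 1, so 1 excess pair costs +1P = +19900 cm⁻¹.
Overall CFSE = -39600 + 19900 = -19700 cm⁻¹.

-19700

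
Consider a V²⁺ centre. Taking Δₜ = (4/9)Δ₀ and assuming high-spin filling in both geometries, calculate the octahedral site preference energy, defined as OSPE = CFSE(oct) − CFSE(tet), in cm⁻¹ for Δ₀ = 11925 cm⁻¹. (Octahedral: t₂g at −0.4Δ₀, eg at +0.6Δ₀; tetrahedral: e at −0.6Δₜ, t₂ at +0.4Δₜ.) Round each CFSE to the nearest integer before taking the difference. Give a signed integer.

Group 5 minus oxidation state +2 gives a d³ configuration for V²⁺.
Octahedral high-spin t₂g³ eg⁰: CFSE = -1.2 × 11925 = -14310 cm⁻¹.
In a tetrahedral site the filling is e² t₂¹: CFSE(tet) = -0.8Δₜ = -0.8 × (4/9)(11925) = -4240 cm⁻¹.
OSPE = -14310 − (-4240) = -10070 cm⁻¹.

-10070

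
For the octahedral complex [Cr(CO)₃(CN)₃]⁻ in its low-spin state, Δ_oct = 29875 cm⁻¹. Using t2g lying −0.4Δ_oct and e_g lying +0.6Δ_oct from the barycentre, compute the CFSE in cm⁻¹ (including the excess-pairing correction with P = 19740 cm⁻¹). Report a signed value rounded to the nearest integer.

-28060

Ligand charges: 3×(+0) from CO and 3×(-1) from CN⁻ sum to -3; with overall charge -1, Cr is +2.
Cr is in group 6, so Cr²⁺ is d⁴ (6 − 2 = 4).
The d⁴ electrons fill as t2g^4 e_g^0.
CFSE(orbital) = 4×(-0.4Δ_oct) + 0×(0.6Δ_oct) = -1.6Δ_oct; with Δ_oct = 29875 cm⁻¹ that is -47800 cm⁻¹.
High-spin d⁴ would be t2g^3 e_g^1 with 0 pairs; low-spin has 1, so 1 excess pair costs +1P = +19740 cm⁻¹.
Overall CFSE = -47800 + 19740 = -28060 cm⁻¹.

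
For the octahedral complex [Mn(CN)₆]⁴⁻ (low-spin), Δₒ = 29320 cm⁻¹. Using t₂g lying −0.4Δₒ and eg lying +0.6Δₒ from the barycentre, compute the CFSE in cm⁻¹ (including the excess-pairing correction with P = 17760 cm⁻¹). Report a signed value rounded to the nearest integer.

-23120

Each CN⁻ contributes -1; 6 × (-1) = -6. With overall charge -4, Mn is in the +2 oxidation state.
Group 7 minus oxidation state +2 gives a d⁵ configuration for Mn²⁺.
The d⁵ electrons fill as t₂g⁵ eg⁰.
The orbital stabilization is -2.0Δₒ = -2.0 × 29320 = -58640 cm⁻¹.
Pairing penalty: 2 pairs vs 0 in the high-spin reference → 2 extra × P = 35520 cm⁻¹.
Net CFSE = -58640 + 35520 = -23120 cm⁻¹.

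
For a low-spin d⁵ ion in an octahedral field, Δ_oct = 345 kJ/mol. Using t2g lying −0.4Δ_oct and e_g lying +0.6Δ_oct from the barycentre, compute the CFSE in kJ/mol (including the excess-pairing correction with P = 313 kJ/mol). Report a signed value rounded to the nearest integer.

-64

Electron filling gives t2g^5 e_g^0.
CFSE(orbital) = 5×(-0.4Δ_oct) + 0×(0.6Δ_oct) = -2.0Δ_oct; with Δ_oct = 345 kJ/mol that is -690 kJ/mol.
High-spin d⁵ would be t2g^3 e_g^2 with 0 pairs; low-spin has 2, so 2 excess pairs cost +2P = +626 kJ/mol.
Combining: -690 + 626 = -64 kJ/mol.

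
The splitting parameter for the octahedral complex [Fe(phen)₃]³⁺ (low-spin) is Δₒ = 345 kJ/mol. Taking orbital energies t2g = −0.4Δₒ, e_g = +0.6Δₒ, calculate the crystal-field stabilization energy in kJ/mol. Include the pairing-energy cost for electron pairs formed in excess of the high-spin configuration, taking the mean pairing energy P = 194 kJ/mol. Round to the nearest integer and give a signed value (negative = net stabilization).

phen is neutral, so the +3 overall charge sits on Fe: oxidation state +3.
Group 8 minus oxidation state +3 gives a d⁵ configuration for Fe³⁺.
Electron filling gives t2g^5 e_g^0.
Orbital CFSE = 5(-0.4) + 0(0.6) = -2.0Δₒ = -2.0 × 345 = -690 kJ/mol.
Pairing penalty: 2 pairs vs 0 in the high-spin reference → 2 extra × P = 388 kJ/mol.
Combining: -690 + 388 = -302 kJ/mol.

-302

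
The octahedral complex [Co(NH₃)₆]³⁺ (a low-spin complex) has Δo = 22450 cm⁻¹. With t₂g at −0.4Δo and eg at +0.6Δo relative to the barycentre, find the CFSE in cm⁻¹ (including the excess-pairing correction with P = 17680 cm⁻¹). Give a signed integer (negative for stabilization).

-18520

NH₃ is neutral, so the +3 overall charge sits on Co: oxidation state +3.
Co sits in group 9; removing 3 electrons leaves Co³⁺ with 9 − 3 = 6 d electrons.
Electron filling gives t₂g⁶ eg⁰.
The orbital stabilization is -2.4Δo = -2.4 × 22450 = -53880 cm⁻¹.
Relative to high-spin t₂g⁴ eg² (1 paired), the low-spin configuration has 2 additional pairs, contributing +2 × 17680 = +35360 cm⁻¹.
Overall CFSE = -53880 + 35360 = -18520 cm⁻¹.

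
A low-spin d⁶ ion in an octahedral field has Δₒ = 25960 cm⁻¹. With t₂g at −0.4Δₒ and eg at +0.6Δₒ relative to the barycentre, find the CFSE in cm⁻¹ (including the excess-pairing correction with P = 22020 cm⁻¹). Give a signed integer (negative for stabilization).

-18264

Electron filling gives t₂g⁶ eg⁰.
CFSE(orbital) = 6×(-0.4Δₒ) + 0×(0.6Δₒ) = -2.4Δₒ; with Δₒ = 25960 cm⁻¹ that is -62304 cm⁻¹.
High-spin d⁶ would be t₂g⁴ eg² with 1 pair; low-spin has 3, so 2 excess pairs cost +2P = +44040 cm⁻¹.
Net CFSE = -62304 + 44040 = -18264 cm⁻¹.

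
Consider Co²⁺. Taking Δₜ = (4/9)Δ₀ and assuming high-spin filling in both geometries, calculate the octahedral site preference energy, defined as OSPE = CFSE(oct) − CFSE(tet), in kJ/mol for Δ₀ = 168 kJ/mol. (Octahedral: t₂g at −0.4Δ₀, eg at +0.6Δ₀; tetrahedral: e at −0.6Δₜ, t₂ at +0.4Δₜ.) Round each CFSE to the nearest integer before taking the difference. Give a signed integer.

Co is in group 9, so Co²⁺ is d⁷ (9 − 2 = 7).
Octahedral high-spin t₂g⁵ eg²: CFSE = -0.8 × 168 = -134 kJ/mol.
Tetrahedral e⁴ t₂³ gives -1.2Δₜ = -1.2 × (4/9) × 168 = -90 kJ/mol.
OSPE = -134 − (-90) = -44 kJ/mol.

-44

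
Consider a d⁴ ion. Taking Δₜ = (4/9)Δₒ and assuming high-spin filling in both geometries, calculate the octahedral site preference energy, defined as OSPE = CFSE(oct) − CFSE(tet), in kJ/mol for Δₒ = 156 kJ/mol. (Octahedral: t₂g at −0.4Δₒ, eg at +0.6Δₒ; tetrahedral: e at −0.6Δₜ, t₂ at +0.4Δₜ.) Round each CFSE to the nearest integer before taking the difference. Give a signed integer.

Octahedral (high-spin): t2g^3 e_g^1, CFSE = 3(−0.4) + 1(+0.6) = -0.6Δₒ = -0.6 × 156 = -94 kJ/mol.
Tetrahedral e^2 t2^2 gives -0.4Δₜ = -0.4 × (4/9) × 156 = -28 kJ/mol.
OSPE = -94 − (-28) = -66 kJ/mol.

-66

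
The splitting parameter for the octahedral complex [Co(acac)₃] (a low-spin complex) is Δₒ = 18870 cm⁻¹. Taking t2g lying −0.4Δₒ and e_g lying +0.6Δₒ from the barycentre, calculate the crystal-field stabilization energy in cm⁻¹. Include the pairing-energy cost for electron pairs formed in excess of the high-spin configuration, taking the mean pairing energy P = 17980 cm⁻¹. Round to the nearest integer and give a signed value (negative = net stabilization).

-9328

Each acac⁻ contributes -1; 3 × (-1) = -3. With overall charge +0, Co is in the +3 oxidation state.
Co³⁺: group 9, so d-count = 9 − 3 = 6.
The d⁶ electrons fill as t2g^6 e_g^0.
CFSE(orbital) = 6×(-0.4Δₒ) + 0×(0.6Δₒ) = -2.4Δₒ; with Δₒ = 18870 cm⁻¹ that is -45288 cm⁻¹.
High-spin d⁶ would be t2g^4 e_g^2 with 1 pair; low-spin has 3, so 2 excess pairs cost +2P = +35960 cm⁻¹.
Combining: -45288 + 35960 = -9328 cm⁻¹.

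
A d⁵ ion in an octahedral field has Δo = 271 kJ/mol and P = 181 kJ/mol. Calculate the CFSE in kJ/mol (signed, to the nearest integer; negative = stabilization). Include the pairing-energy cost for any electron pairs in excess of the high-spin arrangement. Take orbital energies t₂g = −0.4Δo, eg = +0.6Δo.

Since Δo = 271 kJ/mol > P = 181 kJ/mol, the complex adopts the low-spin configuration.
Configuration: t₂g⁵ eg⁰.
Orbital CFSE = -2.0Δo = -2.0 × 271 = -542 kJ/mol.
Excess pairs vs high-spin: 2 − 0 = 2; pairing cost = +362 kJ/mol.
Net CFSE = -542 + 362 = -180 kJ/mol.

-180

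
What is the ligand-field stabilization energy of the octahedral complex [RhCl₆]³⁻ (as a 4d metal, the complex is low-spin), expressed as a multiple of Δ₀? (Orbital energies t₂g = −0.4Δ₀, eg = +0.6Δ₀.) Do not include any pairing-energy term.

Each Cl⁻ contributes -1; 6 × (-1) = -6. With overall charge -3, Rh is in the +3 oxidation state.
Rh³⁺: group 9, so d-count = 9 − 3 = 6.
Configuration: t₂g⁶ eg⁰.
CFSE = 6(-0.4Δ₀) + 0(0.6Δ₀) = -2.4Δ₀ + 0.0Δ₀ = -2.4Δ₀.

-2.4 Δ₀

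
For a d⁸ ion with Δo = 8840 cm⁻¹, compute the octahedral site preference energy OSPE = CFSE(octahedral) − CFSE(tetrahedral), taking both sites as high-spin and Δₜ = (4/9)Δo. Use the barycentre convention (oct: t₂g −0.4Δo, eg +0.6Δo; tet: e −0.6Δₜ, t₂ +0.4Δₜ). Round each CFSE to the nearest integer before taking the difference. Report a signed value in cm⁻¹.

-7465

Octahedral (high-spin): t2g^6 e_g^2, CFSE = 6(−0.4) + 2(+0.6) = -1.2Δo = -1.2 × 8840 = -10608 cm⁻¹.
Tetrahedral: e^4 t2^4, CFSE = 4(−0.6) + 4(+0.4) = -0.8Δₜ = -0.8 × (4/9) × 8840 = -3143 cm⁻¹.
OSPE = CFSE(oct) − CFSE(tet) = -10608 − (-3143) = -7465 cm⁻¹.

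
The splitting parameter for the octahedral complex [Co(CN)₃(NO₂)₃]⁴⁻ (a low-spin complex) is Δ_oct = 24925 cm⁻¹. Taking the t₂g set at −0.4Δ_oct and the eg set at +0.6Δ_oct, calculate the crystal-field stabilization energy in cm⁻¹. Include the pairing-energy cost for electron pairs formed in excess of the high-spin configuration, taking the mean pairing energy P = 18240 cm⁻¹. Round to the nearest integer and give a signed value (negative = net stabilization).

-26625

Ligand charges: 3×(-1) from CN⁻ and 3×(-1) from NO₂⁻ sum to -6; with overall charge -4, Co is +2.
Group 9 minus oxidation state +2 gives a d⁷ configuration for Co²⁺.
The d⁷ electrons fill as t₂g⁶ eg¹.
CFSE(orbital) = 6×(-0.4Δ_oct) + 1×(0.6Δ_oct) = -1.8Δ_oct; with Δ_oct = 24925 cm⁻¹ that is -44865 cm⁻¹.
Pairing penalty: 3 pairs vs 2 in the high-spin reference → 1 extra × P = 18240 cm⁻¹.
Overall CFSE = -44865 + 18240 = -26625 cm⁻¹.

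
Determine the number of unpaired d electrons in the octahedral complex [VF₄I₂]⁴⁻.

Ligand charges: 4×(-1) from F⁻ and 2×(-1) from I⁻ sum to -6; with overall charge -4, V is +2.
V is in group 5, so V²⁺ is d³ (5 − 2 = 3).
Configuration: t2g^3 e_g^0, giving 3 unpaired electrons.

3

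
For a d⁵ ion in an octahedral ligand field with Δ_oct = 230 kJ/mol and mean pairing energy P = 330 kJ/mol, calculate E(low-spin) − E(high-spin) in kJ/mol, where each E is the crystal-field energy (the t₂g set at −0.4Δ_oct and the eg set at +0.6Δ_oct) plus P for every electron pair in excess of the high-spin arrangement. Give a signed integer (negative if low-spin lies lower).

200

High-spin d⁵ fills as t₂g³ eg² with CFSE 3(−0.4) + 2(+0.6) = 0.0Δ_oct = 0 kJ/mol.
Low-spin: t₂g⁵ eg⁰, orbital CFSE = -2.0Δ_oct = -460 kJ/mol; plus 2 excess pairs × P = +660 kJ/mol; total 200 kJ/mol.
E(LS) − E(HS) = 200 − (0) = 200 kJ/mol.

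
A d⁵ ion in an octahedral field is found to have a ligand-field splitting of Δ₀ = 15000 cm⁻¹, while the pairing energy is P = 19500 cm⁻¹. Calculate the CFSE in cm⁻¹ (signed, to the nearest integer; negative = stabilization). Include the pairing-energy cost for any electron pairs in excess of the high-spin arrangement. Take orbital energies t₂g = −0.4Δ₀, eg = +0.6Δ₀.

With Δ₀ < P the complex is high-spin.
Filling d⁵ accordingly: t₂g³ eg².
Orbital CFSE = 0.0Δ₀ = 0.0 × 15000 = 0 cm⁻¹.
High-spin has no excess pairs, so no pairing correction applies.

0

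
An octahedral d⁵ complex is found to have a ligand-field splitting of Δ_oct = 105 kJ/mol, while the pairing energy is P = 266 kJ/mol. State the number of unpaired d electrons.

5

Δ_oct < P, so pairing is avoided: the ground state is high-spin.
Configuration: t₂g³ eg².
Unpaired electrons: 5.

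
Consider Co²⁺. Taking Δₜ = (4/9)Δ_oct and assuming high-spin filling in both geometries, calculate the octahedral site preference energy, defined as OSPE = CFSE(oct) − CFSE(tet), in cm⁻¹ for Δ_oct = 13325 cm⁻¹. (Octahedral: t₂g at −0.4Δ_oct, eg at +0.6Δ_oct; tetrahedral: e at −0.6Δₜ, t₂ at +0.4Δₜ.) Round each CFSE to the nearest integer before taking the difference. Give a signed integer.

-3553

Co²⁺: group 9, so d-count = 9 − 2 = 7.
Octahedral (high-spin): t₂g⁵ eg², CFSE = 5(−0.4) + 2(+0.6) = -0.8Δ_oct = -0.8 × 13325 = -10660 cm⁻¹.
In a tetrahedral site the filling is e⁴ t₂³: CFSE(tet) = -1.2Δₜ = -1.2 × (4/9)(13325) = -7107 cm⁻¹.
OSPE = CFSE(oct) − CFSE(tet) = -10660 − (-7107) = -3553 cm⁻¹.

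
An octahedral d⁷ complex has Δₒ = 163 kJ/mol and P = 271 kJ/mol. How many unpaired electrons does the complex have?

3

Δₒ < P, so pairing is avoided: the ground state is high-spin.
That gives t₂g⁵ eg².
Unpaired electrons: 3.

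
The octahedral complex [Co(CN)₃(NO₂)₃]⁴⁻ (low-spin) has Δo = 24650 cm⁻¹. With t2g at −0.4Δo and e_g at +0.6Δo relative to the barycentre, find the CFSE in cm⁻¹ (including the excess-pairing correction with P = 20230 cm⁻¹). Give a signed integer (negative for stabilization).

Ligand charges: 3×(-1) from CN⁻ and 3×(-1) from NO₂⁻ sum to -6; with overall charge -4, Co is +2.
Group 9 minus oxidation state +2 gives a d⁷ configuration for Co²⁺.
The d⁷ electrons fill as t2g^6 e_g^1.
Orbital CFSE = 6(-0.4) + 1(0.6) = -1.8Δo = -1.8 × 24650 = -44370 cm⁻¹.
High-spin d⁷ would be t2g^5 e_g^2 with 2 pairs; low-spin has 3, so 1 excess pair costs +1P = +20230 cm⁻¹.
Net CFSE = -44370 + 20230 = -24140 cm⁻¹.

-24140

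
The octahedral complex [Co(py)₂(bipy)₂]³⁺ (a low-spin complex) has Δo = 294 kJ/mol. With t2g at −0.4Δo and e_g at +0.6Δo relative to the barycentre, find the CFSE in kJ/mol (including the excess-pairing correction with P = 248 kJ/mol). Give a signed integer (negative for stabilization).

-210

Ligand charges: 2×(+0) from py and 2×(+0) from bipy sum to +0; with overall charge +3, Co is +3.
Co is in group 9, so Co³⁺ is d⁶ (9 − 3 = 6).
The d⁶ electrons fill as t2g^6 e_g^0.
CFSE(orbital) = 6×(-0.4Δo) + 0×(0.6Δo) = -2.4Δo; with Δo = 294 kJ/mol that is -706 kJ/mol.
Relative to high-spin t2g^4 e_g^2 (1 paired), the low-spin configuration has 2 additional pairs, contributing +2 × 248 = +496 kJ/mol.
Overall CFSE = -706 + 496 = -210 kJ/mol.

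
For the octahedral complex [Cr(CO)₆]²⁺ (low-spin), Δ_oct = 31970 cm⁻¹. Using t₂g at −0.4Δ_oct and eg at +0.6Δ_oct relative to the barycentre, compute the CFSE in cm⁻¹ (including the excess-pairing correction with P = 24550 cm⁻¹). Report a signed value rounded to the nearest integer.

CO is neutral, so the +2 overall charge sits on Cr: oxidation state +2.
Cr is in group 6, so Cr²⁺ is d⁴ (6 − 2 = 4).
Configuration: t₂g⁴ eg⁰.
CFSE(orbital) = 4×(-0.4Δ_oct) + 0×(0.6Δ_oct) = -1.6Δ_oct; with Δ_oct = 31970 cm⁻¹ that is -51152 cm⁻¹.
Pairing penalty: 1 pair vs 0 in the high-spin reference → 1 extra × P = 24550 cm⁻¹.
Net CFSE = -51152 + 24550 = -26602 cm⁻¹.

-26602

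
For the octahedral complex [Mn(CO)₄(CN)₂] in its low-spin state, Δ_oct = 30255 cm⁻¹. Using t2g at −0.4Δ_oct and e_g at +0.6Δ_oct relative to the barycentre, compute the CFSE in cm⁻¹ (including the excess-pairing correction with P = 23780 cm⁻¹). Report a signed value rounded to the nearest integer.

-12950

Ligand charges: 4×(+0) from CO and 2×(-1) from CN⁻ sum to -2; with overall charge +0, Mn is +2.
Group 7 minus oxidation state +2 gives a d⁵ configuration for Mn²⁺.
The d⁵ electrons fill as t2g^5 e_g^0.
The orbital stabilization is -2.0Δ_oct = -2.0 × 30255 = -60510 cm⁻¹.
Pairing penalty: 2 pairs vs 0 in the high-spin reference → 2 extra × P = 47560 cm⁻¹.
Overall CFSE = -60510 + 47560 = -12950 cm⁻¹.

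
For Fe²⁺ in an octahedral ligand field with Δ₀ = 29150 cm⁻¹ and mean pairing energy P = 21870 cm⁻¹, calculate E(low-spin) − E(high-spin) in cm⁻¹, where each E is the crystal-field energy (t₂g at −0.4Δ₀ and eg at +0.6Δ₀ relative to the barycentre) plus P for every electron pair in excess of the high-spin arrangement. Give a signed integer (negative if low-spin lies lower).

Fe²⁺: group 8, so d-count = 8 − 2 = 6.
In the high-spin limit (t₂g⁴ eg²) the orbital term is -0.4Δ₀ = -11660 cm⁻¹, with no excess pairing.
Low-spin t₂g⁶ eg⁰ gives -2.4Δ₀ = -69960 cm⁻¹, but forming 2 extra pairs costs 2P = 43740 cm⁻¹, so E(LS) = -69960 + 43740 = -26220 cm⁻¹.
E(LS) − E(HS) = -26220 − (-11660) = -14560 cm⁻¹.

-14560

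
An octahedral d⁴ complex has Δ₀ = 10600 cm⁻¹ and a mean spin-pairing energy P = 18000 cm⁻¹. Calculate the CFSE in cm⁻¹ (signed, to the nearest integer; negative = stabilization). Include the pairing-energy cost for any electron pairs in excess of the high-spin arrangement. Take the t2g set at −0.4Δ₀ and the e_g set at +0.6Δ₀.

-6360

Here Δ₀ < P (10600 < 18000), so the high-spin state is favoured.
Filling d⁴ accordingly: t2g^3 e_g^1.
Orbital CFSE = -0.6Δ₀ = -0.6 × 10600 = -6360 cm⁻¹.
High-spin has no excess pairs, so no pairing correction applies.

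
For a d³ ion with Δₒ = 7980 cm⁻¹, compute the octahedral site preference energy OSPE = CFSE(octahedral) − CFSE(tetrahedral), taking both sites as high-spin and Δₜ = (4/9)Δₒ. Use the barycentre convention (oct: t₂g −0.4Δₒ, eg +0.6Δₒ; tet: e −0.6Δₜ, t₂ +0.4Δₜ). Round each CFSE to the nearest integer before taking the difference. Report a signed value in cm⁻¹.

-6739

Octahedral (high-spin): t₂g³ eg⁰, CFSE = 3(−0.4) + 0(+0.6) = -1.2Δₒ = -1.2 × 7980 = -9576 cm⁻¹.
Tetrahedral: e² t₂¹, CFSE = 2(−0.6) + 1(+0.4) = -0.8Δₜ = -0.8 × (4/9) × 7980 = -2837 cm⁻¹.
OSPE = -9576 − (-2837) = -6739 cm⁻¹.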